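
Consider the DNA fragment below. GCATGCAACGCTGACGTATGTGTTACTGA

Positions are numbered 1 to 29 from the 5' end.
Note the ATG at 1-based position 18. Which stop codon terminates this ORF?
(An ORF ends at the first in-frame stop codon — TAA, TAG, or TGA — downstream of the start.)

TGA

Codons from position 18: ATG (18–20), TGT (21–23), TAC (24–26), TGA (27–29).
The first in-frame stop codon is TGA.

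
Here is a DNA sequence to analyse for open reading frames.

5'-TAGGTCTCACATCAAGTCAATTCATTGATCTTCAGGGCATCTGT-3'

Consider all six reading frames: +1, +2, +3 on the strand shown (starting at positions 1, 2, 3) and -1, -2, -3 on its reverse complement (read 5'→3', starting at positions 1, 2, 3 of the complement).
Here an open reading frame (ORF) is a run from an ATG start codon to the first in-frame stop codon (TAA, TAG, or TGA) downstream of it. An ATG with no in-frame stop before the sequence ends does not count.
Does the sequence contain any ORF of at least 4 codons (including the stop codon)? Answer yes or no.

no

Reverse complement (5'→3'): ACAGATGCCCTGAAGATCAATGAATTGACTTGATGTGAGACCTA
Frame +1: TAG GTC TCA CAT CAA GTC AAT TCA TTG ATC TTC AGG GCA TCT — no ATG→stop ORF.
Frame +2: AGG TCT CAC ATC AAG TCA ATT CAT TGA TCT TCA GGG CAT CTG — no ATG→stop ORF.
Frame +3: GGT CTC ACA TCA AGT CAA TTC ATT GAT CTT CAG GGC ATC TGT — no ATG→stop ORF.
Frame -1: ACA GAT GCC CTG AAG ATC AAT GAA TTG ACT TGA TGT GAG ACC — no ATG→stop ORF.
Frame -2: CAG ATG CCC TGA AGA TCA ATG AAT TGA CTT GAT GTG AGA CCT — ATG at 5, stop TGA at 11 → 9 nt; ATG at 20, stop TGA at 26 → 9 nt.
Frame -3: AGA TGC CCT GAA GAT CAA TGA ATT GAC TTG ATG TGA GAC CTA — ATG at 33, stop TGA at 36 → 6 nt.
Largest ORF found is 3 codons < 4, so no.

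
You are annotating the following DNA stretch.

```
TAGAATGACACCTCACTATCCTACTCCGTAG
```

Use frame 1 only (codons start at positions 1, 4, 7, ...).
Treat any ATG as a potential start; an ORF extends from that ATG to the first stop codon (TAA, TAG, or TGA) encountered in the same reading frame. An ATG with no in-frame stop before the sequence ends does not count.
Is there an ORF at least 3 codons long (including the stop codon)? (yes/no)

no

Frame 1: TAG AAT GAC ACC TCA CTA TCC TAC TCC GTA — no ATG→stop ORF.
Largest ORF found is 0 codons < 3, so no.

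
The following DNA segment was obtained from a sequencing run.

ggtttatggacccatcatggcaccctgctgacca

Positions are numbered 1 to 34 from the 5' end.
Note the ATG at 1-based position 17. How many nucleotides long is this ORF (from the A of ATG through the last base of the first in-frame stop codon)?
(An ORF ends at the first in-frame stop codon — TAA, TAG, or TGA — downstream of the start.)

Codons from position 17: ATG (17–19), GCA (20–22), CCC (23–25), TGC (26–28), TGA (29–31).
TGA is the first in-frame stop; ORF spans 17–31, 15 nucleotides.

15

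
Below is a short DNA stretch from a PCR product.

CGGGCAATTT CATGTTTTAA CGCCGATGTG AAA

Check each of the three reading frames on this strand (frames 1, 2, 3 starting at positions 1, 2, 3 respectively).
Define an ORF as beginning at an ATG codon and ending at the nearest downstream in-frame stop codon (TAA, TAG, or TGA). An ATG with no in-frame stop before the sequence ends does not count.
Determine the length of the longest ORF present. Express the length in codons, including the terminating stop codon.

Frame 1: CGG GCA ATT TCA TGT TTT AAC GCC GAT GTG AAA — no ATG→stop ORF.
Frame 2: GGG CAA TTT CAT GTT TTA ACG CCG ATG TGA — ATG at 26, stop TGA at 29 → 6 nt.
Frame 3: GGC AAT TTC ATG TTT TAA CGC CGA TGT GAA — ATG at 12, stop TAA at 18 → 9 nt.
Longest: frame 3, positions 12–20, 9 nt = 3 codons = 2 aa. → 3 codons.

3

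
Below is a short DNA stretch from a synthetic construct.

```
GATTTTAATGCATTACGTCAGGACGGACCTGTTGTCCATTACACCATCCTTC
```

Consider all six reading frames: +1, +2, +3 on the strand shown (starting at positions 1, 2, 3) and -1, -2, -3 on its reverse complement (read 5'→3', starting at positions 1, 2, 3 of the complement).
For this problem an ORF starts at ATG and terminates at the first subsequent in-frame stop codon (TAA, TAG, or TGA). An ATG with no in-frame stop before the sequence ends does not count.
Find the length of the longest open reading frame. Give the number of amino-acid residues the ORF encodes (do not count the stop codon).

8

Reverse complement (5'→3'): GAAGGATGGTGTAATGGACAACAGGTCCGTCCTGACGTAATGCATTAAAATC
Frame +1: GAT TTT AAT GCA TTA CGT CAG GAC GGA CCT GTT GTC CAT TAC ACC ATC CTT — no ATG→stop ORF.
Frame +2: ATT TTA ATG CAT TAC GTC AGG ACG GAC CTG TTG TCC ATT ACA CCA TCC TTC — no ATG→stop ORF.
Frame +3: TTT TAA TGC ATT ACG TCA GGA CGG ACC TGT TGT CCA TTA CAC CAT CCT — no ATG→stop ORF.
Frame -1: GAA GGA TGG TGT AAT GGA CAA CAG GTC CGT CCT GAC GTA ATG CAT TAA AAT — ATG at 40, stop TAA at 46 → 9 nt.
Frame -2: AAG GAT GGT GTA ATG GAC AAC AGG TCC GTC CTG ACG TAA TGC ATT AAA ATC — ATG at 14, stop TAA at 38 → 27 nt.
Frame -3: AGG ATG GTG TAA TGG ACA ACA GGT CCG TCC TGA CGT AAT GCA TTA AAA — ATG at 6, stop TAA at 12 → 9 nt.
Longest: frame -2, positions 14–40, 27 nt = 9 codons = 8 aa. → 8 amino acids.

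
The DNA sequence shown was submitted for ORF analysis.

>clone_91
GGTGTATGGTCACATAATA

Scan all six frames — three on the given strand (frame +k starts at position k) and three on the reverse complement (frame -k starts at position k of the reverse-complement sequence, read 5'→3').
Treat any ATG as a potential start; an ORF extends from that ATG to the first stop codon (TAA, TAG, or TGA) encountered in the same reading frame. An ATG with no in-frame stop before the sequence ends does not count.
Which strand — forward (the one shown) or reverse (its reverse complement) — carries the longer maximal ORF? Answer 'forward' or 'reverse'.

forward

Reverse complement (5'→3'): TATTATGTGACCATACACC
Frame +1: GGT GTA TGG TCA CAT AAT — no ATG→stop ORF.
Frame +2: GTG TAT GGT CAC ATA ATA — no ATG→stop ORF.
Frame +3: TGT ATG GTC ACA TAA — ATG at 6, stop TAA at 15 → 12 nt.
Frame -1: TAT TAT GTG ACC ATA CAC — no ATG→stop ORF.
Frame -2: ATT ATG TGA CCA TAC ACC — ATG at 5, stop TGA at 8 → 6 nt.
Frame -3: TTA TGT GAC CAT ACA — no ATG→stop ORF.
Forward-strand max 12 nt; reverse-strand max 6 nt. The forward strand has the longer ORF.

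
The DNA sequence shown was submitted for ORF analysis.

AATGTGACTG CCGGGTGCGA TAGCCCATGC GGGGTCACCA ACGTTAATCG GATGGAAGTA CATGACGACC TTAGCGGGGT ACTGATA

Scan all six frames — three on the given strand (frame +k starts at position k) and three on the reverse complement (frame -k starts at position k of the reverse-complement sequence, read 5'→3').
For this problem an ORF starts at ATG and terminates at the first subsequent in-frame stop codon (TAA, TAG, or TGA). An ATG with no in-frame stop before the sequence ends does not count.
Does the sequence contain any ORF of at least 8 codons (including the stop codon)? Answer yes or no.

yes

Reverse complement (5'→3'): TATCAGTACCCCGCTAAGGTCGTCATGTACTTCCATCCGATTAACGTTGGTGACCCCGCATGGGCTATCGCACCCGGCAGTCACATT
Frame +1: AAT GTG ACT GCC GGG TGC GAT AGC CCA TGC GGG GTC ACC AAC GTT AAT CGG ATG GAA GTA CAT GAC GAC CTT AGC GGG GTA CTG ATA — no ATG→stop ORF.
Frame +2: ATG TGA CTG CCG GGT GCG ATA GCC CAT GCG GGG TCA CCA ACG TTA ATC GGA TGG AAG TAC ATG ACG ACC TTA GCG GGG TAC TGA — ATG at 2, stop TGA at 5 → 6 nt; ATG at 62, stop TGA at 83 → 24 nt.
Frame +3: TGT GAC TGC CGG GTG CGA TAG CCC ATG CGG GGT CAC CAA CGT TAA TCG GAT GGA AGT ACA TGA CGA CCT TAG CGG GGT ACT GAT — ATG at 27, stop TAA at 45 → 21 nt.
Frame -1: TAT CAG TAC CCC GCT AAG GTC GTC ATG TAC TTC CAT CCG ATT AAC GTT GGT GAC CCC GCA TGG GCT ATC GCA CCC GGC AGT CAC ATT — no ATG→stop ORF.
Frame -2: ATC AGT ACC CCG CTA AGG TCG TCA TGT ACT TCC ATC CGA TTA ACG TTG GTG ACC CCG CAT GGG CTA TCG CAC CCG GCA GTC ACA — no ATG→stop ORF.
Frame -3: TCA GTA CCC CGC TAA GGT CGT CAT GTA CTT CCA TCC GAT TAA CGT TGG TGA CCC CGC ATG GGC TAT CGC ACC CGG CAG TCA CAT — no ATG→stop ORF.
Frame +2 has an ORF of 8 codons (positions 62–85) ≥ 8, so yes.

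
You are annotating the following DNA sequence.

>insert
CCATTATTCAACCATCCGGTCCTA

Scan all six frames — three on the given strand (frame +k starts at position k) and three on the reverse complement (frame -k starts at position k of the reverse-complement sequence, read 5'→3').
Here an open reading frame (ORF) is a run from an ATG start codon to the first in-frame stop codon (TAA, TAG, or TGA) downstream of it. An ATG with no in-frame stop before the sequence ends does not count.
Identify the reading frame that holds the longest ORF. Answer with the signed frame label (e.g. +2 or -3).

-1

Reverse complement (5'→3'): TAGGACCGGATGGTTGAATAATGG
Frame +1: CCA TTA TTC AAC CAT CCG GTC CTA — no ATG→stop ORF.
Frame +2: CAT TAT TCA ACC ATC CGG TCC — no ATG→stop ORF.
Frame +3: ATT ATT CAA CCA TCC GGT CCT — no ATG→stop ORF.
Frame -1: TAG GAC CGG ATG GTT GAA TAA TGG — ATG at 10, stop TAA at 19 → 12 nt.
Frame -2: AGG ACC GGA TGG TTG AAT AAT — no ATG→stop ORF.
Frame -3: GGA CCG GAT GGT TGA ATA ATG — no ATG→stop ORF.
Longest ORF is 12 nt in frame -1 (positions 10–21).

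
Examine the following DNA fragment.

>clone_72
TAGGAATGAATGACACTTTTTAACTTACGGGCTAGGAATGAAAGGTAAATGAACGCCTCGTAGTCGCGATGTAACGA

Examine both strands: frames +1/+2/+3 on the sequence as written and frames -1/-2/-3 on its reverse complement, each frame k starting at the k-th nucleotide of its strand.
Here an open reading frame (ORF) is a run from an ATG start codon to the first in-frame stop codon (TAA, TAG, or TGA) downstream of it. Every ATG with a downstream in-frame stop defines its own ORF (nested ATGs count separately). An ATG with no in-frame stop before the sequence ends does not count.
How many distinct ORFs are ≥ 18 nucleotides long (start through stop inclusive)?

Reverse complement (5'→3'): TCGTTACATCGCGACTACGAGGCGTTCATTTACCTTTCATTCCTAGCCCGTAAGTTAAAAAGTGTCATTCATTCCTA
Frame +1: TAG GAA TGA ATG ACA CTT TTT AAC TTA CGG GCT AGG AAT GAA AGG TAA ATG AAC GCC TCG TAG TCG CGA TGT AAC — ATG at 10, stop TAA at 46 → 39 nt; ATG at 49, stop TAG at 61 → 15 nt.
Frame +2: AGG AAT GAA TGA CAC TTT TTA ACT TAC GGG CTA GGA ATG AAA GGT AAA TGA ACG CCT CGT AGT CGC GAT GTA ACG — ATG at 38, stop TGA at 50 → 15 nt.
Frame +3: GGA ATG AAT GAC ACT TTT TAA CTT ACG GGC TAG GAA TGA AAG GTA AAT GAA CGC CTC GTA GTC GCG ATG TAA CGA — ATG at 6, stop TAA at 21 → 18 nt; ATG at 69, stop TAA at 72 → 6 nt.
Frame -1: TCG TTA CAT CGC GAC TAC GAG GCG TTC ATT TAC CTT TCA TTC CTA GCC CGT AAG TTA AAA AGT GTC ATT CAT TCC — no ATG→stop ORF.
Frame -2: CGT TAC ATC GCG ACT ACG AGG CGT TCA TTT ACC TTT CAT TCC TAG CCC GTA AGT TAA AAA GTG TCA TTC ATT CCT — no ATG→stop ORF.
Frame -3: GTT ACA TCG CGA CTA CGA GGC GTT CAT TTA CCT TTC ATT CCT AGC CCG TAA GTT AAA AAG TGT CAT TCA TTC CTA — no ATG→stop ORF.
ORFs ≥ 18 nucleotides: frame +1 10–48 (39 nucleotides), frame +3 6–23 (18 nucleotides). Count = 2.

2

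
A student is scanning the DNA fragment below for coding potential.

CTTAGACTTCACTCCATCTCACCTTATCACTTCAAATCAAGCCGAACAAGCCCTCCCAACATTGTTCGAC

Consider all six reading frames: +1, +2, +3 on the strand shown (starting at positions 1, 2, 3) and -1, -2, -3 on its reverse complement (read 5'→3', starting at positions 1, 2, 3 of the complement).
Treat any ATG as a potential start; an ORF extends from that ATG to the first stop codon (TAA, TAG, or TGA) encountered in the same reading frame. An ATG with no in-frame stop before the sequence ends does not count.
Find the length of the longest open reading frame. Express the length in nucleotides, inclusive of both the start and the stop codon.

36

Reverse complement (5'→3'): GTCGAACAATGTTGGGAGGGCTTGTTCGGCTTGATTTGAAGTGATAAGGTGAGATGGAGTGAAGTCTAAG
Frame +1: CTT AGA CTT CAC TCC ATC TCA CCT TAT CAC TTC AAA TCA AGC CGA ACA AGC CCT CCC AAC ATT GTT CGA — no ATG→stop ORF.
Frame +2: TTA GAC TTC ACT CCA TCT CAC CTT ATC ACT TCA AAT CAA GCC GAA CAA GCC CTC CCA ACA TTG TTC GAC — no ATG→stop ORF.
Frame +3: TAG ACT TCA CTC CAT CTC ACC TTA TCA CTT CAA ATC AAG CCG AAC AAG CCC TCC CAA CAT TGT TCG — no ATG→stop ORF.
Frame -1: GTC GAA CAA TGT TGG GAG GGC TTG TTC GGC TTG ATT TGA AGT GAT AAG GTG AGA TGG AGT GAA GTC TAA — no ATG→stop ORF.
Frame -2: TCG AAC AAT GTT GGG AGG GCT TGT TCG GCT TGA TTT GAA GTG ATA AGG TGA GAT GGA GTG AAG TCT AAG — no ATG→stop ORF.
Frame -3: CGA ACA ATG TTG GGA GGG CTT GTT CGG CTT GAT TTG AAG TGA TAA GGT GAG ATG GAG TGA AGT CTA — ATG at 9, stop TGA at 42 → 36 nt; ATG at 54, stop TGA at 60 → 9 nt.
Longest: frame -3, positions 9–44, 36 nt = 12 codons = 11 aa. → 36 nucleotides.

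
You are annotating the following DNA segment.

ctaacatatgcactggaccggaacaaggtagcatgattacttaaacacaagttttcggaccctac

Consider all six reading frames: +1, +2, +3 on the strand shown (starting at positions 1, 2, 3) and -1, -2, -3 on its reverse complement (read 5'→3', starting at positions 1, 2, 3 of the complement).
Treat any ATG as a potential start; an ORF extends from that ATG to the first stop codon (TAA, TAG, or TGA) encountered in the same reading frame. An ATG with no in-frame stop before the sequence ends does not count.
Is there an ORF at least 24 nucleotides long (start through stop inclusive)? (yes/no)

Reverse complement (5'→3'): GTAGGGTCCGAAAACTTGTGTTTAAGTAATCATGCTACCTTGTTCCGGTCCAGTGCATATGTTAG
Frame +1: CTA ACA TAT GCA CTG GAC CGG AAC AAG GTA GCA TGA TTA CTT AAA CAC AAG TTT TCG GAC CCT — no ATG→stop ORF.
Frame +2: TAA CAT ATG CAC TGG ACC GGA ACA AGG TAG CAT GAT TAC TTA AAC ACA AGT TTT CGG ACC CTA — ATG at 8, stop TAG at 29 → 24 nt.
Frame +3: AAC ATA TGC ACT GGA CCG GAA CAA GGT AGC ATG ATT ACT TAA ACA CAA GTT TTC GGA CCC TAC — ATG at 33, stop TAA at 42 → 12 nt.
Frame -1: GTA GGG TCC GAA AAC TTG TGT TTA AGT AAT CAT GCT ACC TTG TTC CGG TCC AGT GCA TAT GTT — no ATG→stop ORF.
Frame -2: TAG GGT CCG AAA ACT TGT GTT TAA GTA ATC ATG CTA CCT TGT TCC GGT CCA GTG CAT ATG TTA — no ATG→stop ORF.
Frame -3: AGG GTC CGA AAA CTT GTG TTT AAG TAA TCA TGC TAC CTT GTT CCG GTC CAG TGC ATA TGT TAG — no ATG→stop ORF.
Frame +2 has an ORF of 24 nucleotides (positions 8–31) ≥ 24, so yes.

yes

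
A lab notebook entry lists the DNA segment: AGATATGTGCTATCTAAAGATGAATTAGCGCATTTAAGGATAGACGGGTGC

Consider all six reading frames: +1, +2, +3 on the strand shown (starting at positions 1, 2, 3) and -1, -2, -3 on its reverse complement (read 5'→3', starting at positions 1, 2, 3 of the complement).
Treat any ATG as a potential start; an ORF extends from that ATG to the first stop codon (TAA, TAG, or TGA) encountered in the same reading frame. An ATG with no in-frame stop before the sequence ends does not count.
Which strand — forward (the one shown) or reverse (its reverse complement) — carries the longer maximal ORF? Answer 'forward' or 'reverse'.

forward

Reverse complement (5'→3'): GCACCCGTCTATCCTTAAATGCGCTAATTCATCTTTAGATAGCACATATCT
Frame +1: AGA TAT GTG CTA TCT AAA GAT GAA TTA GCG CAT TTA AGG ATA GAC GGG TGC — no ATG→stop ORF.
Frame +2: GAT ATG TGC TAT CTA AAG ATG AAT TAG CGC ATT TAA GGA TAG ACG GGT — ATG at 5, stop TAG at 26 → 24 nt; ATG at 20, stop TAG at 26 → 9 nt.
Frame +3: ATA TGT GCT ATC TAA AGA TGA ATT AGC GCA TTT AAG GAT AGA CGG GTG — no ATG→stop ORF.
Frame -1: GCA CCC GTC TAT CCT TAA ATG CGC TAA TTC ATC TTT AGA TAG CAC ATA TCT — ATG at 19, stop TAA at 25 → 9 nt.
Frame -2: CAC CCG TCT ATC CTT AAA TGC GCT AAT TCA TCT TTA GAT AGC ACA TAT — no ATG→stop ORF.
Frame -3: ACC CGT CTA TCC TTA AAT GCG CTA ATT CAT CTT TAG ATA GCA CAT ATC — no ATG→stop ORF.
Forward-strand max 24 nt; reverse-strand max 9 nt. The forward strand has the longer ORF.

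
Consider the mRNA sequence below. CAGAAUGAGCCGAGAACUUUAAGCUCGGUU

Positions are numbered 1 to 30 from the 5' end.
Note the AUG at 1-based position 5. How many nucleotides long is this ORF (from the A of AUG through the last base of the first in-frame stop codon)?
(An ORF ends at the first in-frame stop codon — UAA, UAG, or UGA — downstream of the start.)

18

Codons from position 5: AUG (5–7), AGC (8–10), CGA (11–13), GAA (14–16), CUU (17–19), UAA (20–22).
UAA is the first in-frame stop; ORF spans 5–22, 18 nucleotides.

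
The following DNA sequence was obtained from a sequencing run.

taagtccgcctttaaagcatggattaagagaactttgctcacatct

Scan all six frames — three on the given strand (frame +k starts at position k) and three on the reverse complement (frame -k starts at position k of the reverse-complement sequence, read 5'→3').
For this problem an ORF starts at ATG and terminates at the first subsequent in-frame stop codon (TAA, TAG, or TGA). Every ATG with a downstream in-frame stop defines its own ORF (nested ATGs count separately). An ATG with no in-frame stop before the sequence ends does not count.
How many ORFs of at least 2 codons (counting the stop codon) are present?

Reverse complement (5'→3'): AGATGTGAGCAAAGTTCTCTTAATCCATGCTTTAAAGGCGGACTTA
Frame +1: TAA GTC CGC CTT TAA AGC ATG GAT TAA GAG AAC TTT GCT CAC ATC — ATG at 19, stop TAA at 25 → 9 nt.
Frame +2: AAG TCC GCC TTT AAA GCA TGG ATT AAG AGA ACT TTG CTC ACA TCT — no ATG→stop ORF.
Frame +3: AGT CCG CCT TTA AAG CAT GGA TTA AGA GAA CTT TGC TCA CAT — no ATG→stop ORF.
Frame -1: AGA TGT GAG CAA AGT TCT CTT AAT CCA TGC TTT AAA GGC GGA CTT — no ATG→stop ORF.
Frame -2: GAT GTG AGC AAA GTT CTC TTA ATC CAT GCT TTA AAG GCG GAC TTA — no ATG→stop ORF.
Frame -3: ATG TGA GCA AAG TTC TCT TAA TCC ATG CTT TAA AGG CGG ACT — ATG at 3, stop TGA at 6 → 6 nt; ATG at 27, stop TAA at 33 → 9 nt.
ORFs ≥ 2 codons: frame +1 19–27 (3 codons), frame -3 3–8 (2 codons), frame -3 27–35 (3 codons). Count = 3.

3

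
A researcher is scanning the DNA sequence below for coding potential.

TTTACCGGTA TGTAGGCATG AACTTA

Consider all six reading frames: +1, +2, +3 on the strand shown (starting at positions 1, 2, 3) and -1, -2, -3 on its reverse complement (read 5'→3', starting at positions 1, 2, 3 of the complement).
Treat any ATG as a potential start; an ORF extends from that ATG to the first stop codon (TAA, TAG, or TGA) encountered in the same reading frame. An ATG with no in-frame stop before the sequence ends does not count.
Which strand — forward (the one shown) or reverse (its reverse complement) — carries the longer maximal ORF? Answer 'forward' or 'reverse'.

reverse

Reverse complement (5'→3'): TAAGTTCATGCCTACATACCGGTAAA
Frame +1: TTT ACC GGT ATG TAG GCA TGA ACT — ATG at 10, stop TAG at 13 → 6 nt.
Frame +2: TTA CCG GTA TGT AGG CAT GAA CTT — no ATG→stop ORF.
Frame +3: TAC CGG TAT GTA GGC ATG AAC TTA — no ATG→stop ORF.
Frame -1: TAA GTT CAT GCC TAC ATA CCG GTA — no ATG→stop ORF.
Frame -2: AAG TTC ATG CCT ACA TAC CGG TAA — ATG at 8, stop TAA at 23 → 18 nt.
Frame -3: AGT TCA TGC CTA CAT ACC GGT AAA — no ATG→stop ORF.
Forward-strand max 6 nt; reverse-strand max 18 nt. The reverse strand has the longer ORF.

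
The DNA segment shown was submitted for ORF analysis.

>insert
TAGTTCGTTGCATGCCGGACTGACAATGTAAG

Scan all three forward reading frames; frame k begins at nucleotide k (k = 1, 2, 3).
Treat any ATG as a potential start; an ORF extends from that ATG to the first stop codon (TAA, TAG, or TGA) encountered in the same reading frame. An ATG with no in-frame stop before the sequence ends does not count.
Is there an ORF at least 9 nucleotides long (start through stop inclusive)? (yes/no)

yes

Frame 1: TAG TTC GTT GCA TGC CGG ACT GAC AAT GTA — no ATG→stop ORF.
Frame 2: AGT TCG TTG CAT GCC GGA CTG ACA ATG TAA — ATG at 26, stop TAA at 29 → 6 nt.
Frame 3: GTT CGT TGC ATG CCG GAC TGA CAA TGT AAG — ATG at 12, stop TGA at 21 → 12 nt.
Frame 3 has an ORF of 12 nucleotides (positions 12–23) ≥ 9, so yes.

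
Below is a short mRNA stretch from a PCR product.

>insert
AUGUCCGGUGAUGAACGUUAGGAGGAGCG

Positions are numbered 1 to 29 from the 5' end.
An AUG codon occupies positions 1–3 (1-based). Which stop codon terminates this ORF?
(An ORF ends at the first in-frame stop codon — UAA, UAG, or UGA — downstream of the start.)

UAG

Codons from position 1: AUG (1–3), UCC (4–6), GGU (7–9), GAU (10–12), GAA (13–15), CGU (16–18), UAG (19–21).
The first in-frame stop codon is UAG.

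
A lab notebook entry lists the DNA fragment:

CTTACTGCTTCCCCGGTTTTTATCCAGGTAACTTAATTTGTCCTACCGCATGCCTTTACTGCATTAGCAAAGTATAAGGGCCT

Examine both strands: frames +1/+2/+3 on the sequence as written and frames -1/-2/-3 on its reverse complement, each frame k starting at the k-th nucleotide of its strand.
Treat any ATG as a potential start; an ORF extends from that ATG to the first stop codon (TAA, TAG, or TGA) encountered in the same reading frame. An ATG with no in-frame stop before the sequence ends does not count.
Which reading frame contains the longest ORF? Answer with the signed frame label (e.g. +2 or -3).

+2

Reverse complement (5'→3'): AGGCCCTTATACTTTGCTAATGCAGTAAAGGCATGCGGTAGGACAAATTAAGTTACCTGGATAAAAACCGGGGAAGCAGTAAG
Frame +1: CTT ACT GCT TCC CCG GTT TTT ATC CAG GTA ACT TAA TTT GTC CTA CCG CAT GCC TTT ACT GCA TTA GCA AAG TAT AAG GGC — no ATG→stop ORF.
Frame +2: TTA CTG CTT CCC CGG TTT TTA TCC AGG TAA CTT AAT TTG TCC TAC CGC ATG CCT TTA CTG CAT TAG CAA AGT ATA AGG GCC — ATG at 50, stop TAG at 65 → 18 nt.
Frame +3: TAC TGC TTC CCC GGT TTT TAT CCA GGT AAC TTA ATT TGT CCT ACC GCA TGC CTT TAC TGC ATT AGC AAA GTA TAA GGG CCT — no ATG→stop ORF.
Frame -1: AGG CCC TTA TAC TTT GCT AAT GCA GTA AAG GCA TGC GGT AGG ACA AAT TAA GTT ACC TGG ATA AAA ACC GGG GAA GCA GTA — no ATG→stop ORF.
Frame -2: GGC CCT TAT ACT TTG CTA ATG CAG TAA AGG CAT GCG GTA GGA CAA ATT AAG TTA CCT GGA TAA AAA CCG GGG AAG CAG TAA — ATG at 20, stop TAA at 26 → 9 nt.
Frame -3: GCC CTT ATA CTT TGC TAA TGC AGT AAA GGC ATG CGG TAG GAC AAA TTA AGT TAC CTG GAT AAA AAC CGG GGA AGC AGT AAG — ATG at 33, stop TAG at 39 → 9 nt.
Longest ORF is 18 nt in frame +2 (positions 50–67).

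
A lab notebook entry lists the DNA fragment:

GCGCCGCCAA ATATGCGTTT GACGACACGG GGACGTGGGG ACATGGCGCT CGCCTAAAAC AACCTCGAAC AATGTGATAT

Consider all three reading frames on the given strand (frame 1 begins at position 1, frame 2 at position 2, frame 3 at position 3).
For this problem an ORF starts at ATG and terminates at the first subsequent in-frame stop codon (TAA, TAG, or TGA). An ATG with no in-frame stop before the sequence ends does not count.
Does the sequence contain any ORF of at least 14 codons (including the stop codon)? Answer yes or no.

Frame 1: GCG CCG CCA AAT ATG CGT TTG ACG ACA CGG GGA CGT GGG GAC ATG GCG CTC GCC TAA AAC AAC CTC GAA CAA TGT GAT — ATG at 13, stop TAA at 55 → 45 nt; ATG at 43, stop TAA at 55 → 15 nt.
Frame 2: CGC CGC CAA ATA TGC GTT TGA CGA CAC GGG GAC GTG GGG ACA TGG CGC TCG CCT AAA ACA ACC TCG AAC AAT GTG ATA — no ATG→stop ORF.
Frame 3: GCC GCC AAA TAT GCG TTT GAC GAC ACG GGG ACG TGG GGA CAT GGC GCT CGC CTA AAA CAA CCT CGA ACA ATG TGA TAT — ATG at 72, stop TGA at 75 → 6 nt.
Frame 1 has an ORF of 15 codons (positions 13–57) ≥ 14, so yes.

yes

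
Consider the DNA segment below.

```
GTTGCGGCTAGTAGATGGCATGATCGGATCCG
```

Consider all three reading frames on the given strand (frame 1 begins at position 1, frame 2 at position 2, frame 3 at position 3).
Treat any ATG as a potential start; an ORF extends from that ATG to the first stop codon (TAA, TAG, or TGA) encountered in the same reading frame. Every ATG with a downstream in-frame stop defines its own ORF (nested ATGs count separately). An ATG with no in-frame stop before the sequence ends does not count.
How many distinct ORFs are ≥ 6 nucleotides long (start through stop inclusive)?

Frame 1: GTT GCG GCT AGT AGA TGG CAT GAT CGG ATC — no ATG→stop ORF.
Frame 2: TTG CGG CTA GTA GAT GGC ATG ATC GGA TCC — no ATG→stop ORF.
Frame 3: TGC GGC TAG TAG ATG GCA TGA TCG GAT CCG — ATG at 15, stop TGA at 21 → 9 nt.
ORFs ≥ 6 nucleotides: frame 3 15–23 (9 nucleotides). Count = 1.

1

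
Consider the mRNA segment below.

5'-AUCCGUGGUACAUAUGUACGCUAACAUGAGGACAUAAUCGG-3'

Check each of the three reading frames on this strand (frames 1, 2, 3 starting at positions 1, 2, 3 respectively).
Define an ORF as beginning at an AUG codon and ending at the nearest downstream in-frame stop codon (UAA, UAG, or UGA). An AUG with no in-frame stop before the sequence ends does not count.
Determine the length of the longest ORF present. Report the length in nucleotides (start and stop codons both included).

Frame 1: AUC CGU GGU ACA UAU GUA CGC UAA CAU GAG GAC AUA AUC — no AUG→stop ORF.
Frame 2: UCC GUG GUA CAU AUG UAC GCU AAC AUG AGG ACA UAA UCG — AUG at 14, stop UAA at 35 → 24 nt; AUG at 26, stop UAA at 35 → 12 nt.
Frame 3: CCG UGG UAC AUA UGU ACG CUA ACA UGA GGA CAU AAU CGG — no AUG→stop ORF.
Longest: frame 2, positions 14–37, 24 nt = 8 codons = 7 aa. → 24 nucleotides.

24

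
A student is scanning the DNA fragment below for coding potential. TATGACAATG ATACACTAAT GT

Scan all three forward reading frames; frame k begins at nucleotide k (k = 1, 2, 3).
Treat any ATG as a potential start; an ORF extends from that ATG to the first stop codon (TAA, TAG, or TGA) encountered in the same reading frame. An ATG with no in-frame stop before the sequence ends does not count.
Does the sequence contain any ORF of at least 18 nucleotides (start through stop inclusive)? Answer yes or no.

Frame 1: TAT GAC AAT GAT ACA CTA ATG — no ATG→stop ORF.
Frame 2: ATG ACA ATG ATA CAC TAA TGT — ATG at 2, stop TAA at 17 → 18 nt; ATG at 8, stop TAA at 17 → 12 nt.
Frame 3: TGA CAA TGA TAC ACT AAT — no ATG→stop ORF.
Frame 2 has an ORF of 18 nucleotides (positions 2–19) ≥ 18, so yes.

yes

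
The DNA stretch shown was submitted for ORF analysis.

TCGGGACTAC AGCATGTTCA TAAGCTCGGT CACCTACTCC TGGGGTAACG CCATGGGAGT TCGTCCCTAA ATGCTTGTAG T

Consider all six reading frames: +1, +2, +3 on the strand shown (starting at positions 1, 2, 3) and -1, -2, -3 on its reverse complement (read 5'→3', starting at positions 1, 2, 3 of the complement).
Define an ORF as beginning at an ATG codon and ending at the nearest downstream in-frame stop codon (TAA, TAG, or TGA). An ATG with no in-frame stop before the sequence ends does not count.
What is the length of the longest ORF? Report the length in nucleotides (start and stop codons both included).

57

Reverse complement (5'→3'): ACTACAAGCATTTAGGGACGAACTCCCATGGCGTTACCCCAGGAGTAGGTGACCGAGCTTATGAACATGCTGTAGTCCCGA
Frame +1: TCG GGA CTA CAG CAT GTT CAT AAG CTC GGT CAC CTA CTC CTG GGG TAA CGC CAT GGG AGT TCG TCC CTA AAT GCT TGT AGT — no ATG→stop ORF.
Frame +2: CGG GAC TAC AGC ATG TTC ATA AGC TCG GTC ACC TAC TCC TGG GGT AAC GCC ATG GGA GTT CGT CCC TAA ATG CTT GTA — ATG at 14, stop TAA at 68 → 57 nt; ATG at 53, stop TAA at 68 → 18 nt.
Frame +3: GGG ACT ACA GCA TGT TCA TAA GCT CGG TCA CCT ACT CCT GGG GTA ACG CCA TGG GAG TTC GTC CCT AAA TGC TTG TAG — no ATG→stop ORF.
Frame -1: ACT ACA AGC ATT TAG GGA CGA ACT CCC ATG GCG TTA CCC CAG GAG TAG GTG ACC GAG CTT ATG AAC ATG CTG TAG TCC CGA — ATG at 28, stop TAG at 46 → 21 nt; ATG at 61, stop TAG at 73 → 15 nt; ATG at 67, stop TAG at 73 → 9 nt.
Frame -2: CTA CAA GCA TTT AGG GAC GAA CTC CCA TGG CGT TAC CCC AGG AGT AGG TGA CCG AGC TTA TGA ACA TGC TGT AGT CCC — no ATG→stop ORF.
Frame -3: TAC AAG CAT TTA GGG ACG AAC TCC CAT GGC GTT ACC CCA GGA GTA GGT GAC CGA GCT TAT GAA CAT GCT GTA GTC CCG — no ATG→stop ORF.
Longest: frame +2, positions 14–70, 57 nt = 19 codons = 18 aa. → 57 nucleotides.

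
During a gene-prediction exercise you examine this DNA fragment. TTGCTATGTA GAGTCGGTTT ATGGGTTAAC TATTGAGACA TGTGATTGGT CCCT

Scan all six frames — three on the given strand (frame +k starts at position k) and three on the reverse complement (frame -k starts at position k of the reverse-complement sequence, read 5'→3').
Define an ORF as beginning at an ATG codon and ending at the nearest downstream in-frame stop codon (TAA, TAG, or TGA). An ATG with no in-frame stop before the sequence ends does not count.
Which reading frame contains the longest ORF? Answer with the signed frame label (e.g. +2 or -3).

Reverse complement (5'→3'): AGGGACCAATCACATGTCTCAATAGTTAACCCATAAACCGACTCTACATAGCAA
Frame +1: TTG CTA TGT AGA GTC GGT TTA TGG GTT AAC TAT TGA GAC ATG TGA TTG GTC CCT — ATG at 40, stop TGA at 43 → 6 nt.
Frame +2: TGC TAT GTA GAG TCG GTT TAT GGG TTA ACT ATT GAG ACA TGT GAT TGG TCC — no ATG→stop ORF.
Frame +3: GCT ATG TAG AGT CGG TTT ATG GGT TAA CTA TTG AGA CAT GTG ATT GGT CCC — ATG at 6, stop TAG at 9 → 6 nt; ATG at 21, stop TAA at 27 → 9 nt.
Frame -1: AGG GAC CAA TCA CAT GTC TCA ATA GTT AAC CCA TAA ACC GAC TCT ACA TAG CAA — no ATG→stop ORF.
Frame -2: GGG ACC AAT CAC ATG TCT CAA TAG TTA ACC CAT AAA CCG ACT CTA CAT AGC — ATG at 14, stop TAG at 23 → 12 nt.
Frame -3: GGA CCA ATC ACA TGT CTC AAT AGT TAA CCC ATA AAC CGA CTC TAC ATA GCA — no ATG→stop ORF.
Longest ORF is 12 nt in frame -2 (positions 14–25).

-2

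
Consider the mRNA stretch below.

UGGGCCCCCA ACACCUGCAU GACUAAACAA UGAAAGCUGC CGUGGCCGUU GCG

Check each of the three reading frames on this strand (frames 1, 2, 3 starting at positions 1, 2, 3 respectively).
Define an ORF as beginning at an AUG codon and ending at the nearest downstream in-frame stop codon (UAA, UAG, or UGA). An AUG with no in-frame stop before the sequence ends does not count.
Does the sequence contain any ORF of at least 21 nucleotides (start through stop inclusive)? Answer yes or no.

no

Frame 1: UGG GCC CCC AAC ACC UGC AUG ACU AAA CAA UGA AAG CUG CCG UGG CCG UUG — AUG at 19, stop UGA at 31 → 15 nt.
Frame 2: GGG CCC CCA ACA CCU GCA UGA CUA AAC AAU GAA AGC UGC CGU GGC CGU UGC — no AUG→stop ORF.
Frame 3: GGC CCC CAA CAC CUG CAU GAC UAA ACA AUG AAA GCU GCC GUG GCC GUU GCG — no AUG→stop ORF.
Largest ORF found is 15 nucleotides < 21, so no.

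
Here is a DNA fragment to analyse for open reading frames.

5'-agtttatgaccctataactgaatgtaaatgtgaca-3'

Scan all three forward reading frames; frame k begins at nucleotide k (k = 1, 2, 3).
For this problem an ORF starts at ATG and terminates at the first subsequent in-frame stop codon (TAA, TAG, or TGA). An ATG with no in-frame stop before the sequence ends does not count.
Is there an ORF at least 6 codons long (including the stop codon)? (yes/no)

Frame 1: AGT TTA TGA CCC TAT AAC TGA ATG TAA ATG TGA — ATG at 22, stop TAA at 25 → 6 nt; ATG at 28, stop TGA at 31 → 6 nt.
Frame 2: GTT TAT GAC CCT ATA ACT GAA TGT AAA TGT GAC — no ATG→stop ORF.
Frame 3: TTT ATG ACC CTA TAA CTG AAT GTA AAT GTG ACA — ATG at 6, stop TAA at 15 → 12 nt.
Largest ORF found is 4 codons < 6, so no.

no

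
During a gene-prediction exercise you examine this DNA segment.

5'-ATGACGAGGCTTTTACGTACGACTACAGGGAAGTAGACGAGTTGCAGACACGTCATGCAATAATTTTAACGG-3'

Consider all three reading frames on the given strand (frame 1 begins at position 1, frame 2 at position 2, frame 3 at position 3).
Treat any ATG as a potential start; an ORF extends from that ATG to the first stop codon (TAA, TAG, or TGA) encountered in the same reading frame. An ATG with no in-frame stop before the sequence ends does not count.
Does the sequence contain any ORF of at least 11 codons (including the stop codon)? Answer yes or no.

yes

Frame 1: ATG ACG AGG CTT TTA CGT ACG ACT ACA GGG AAG TAG ACG AGT TGC AGA CAC GTC ATG CAA TAA TTT TAA CGG — ATG at 1, stop TAG at 34 → 36 nt; ATG at 55, stop TAA at 61 → 9 nt.
Frame 2: TGA CGA GGC TTT TAC GTA CGA CTA CAG GGA AGT AGA CGA GTT GCA GAC ACG TCA TGC AAT AAT TTT AAC — no ATG→stop ORF.
Frame 3: GAC GAG GCT TTT ACG TAC GAC TAC AGG GAA GTA GAC GAG TTG CAG ACA CGT CAT GCA ATA ATT TTA ACG — no ATG→stop ORF.
Frame 1 has an ORF of 12 codons (positions 1–36) ≥ 11, so yes.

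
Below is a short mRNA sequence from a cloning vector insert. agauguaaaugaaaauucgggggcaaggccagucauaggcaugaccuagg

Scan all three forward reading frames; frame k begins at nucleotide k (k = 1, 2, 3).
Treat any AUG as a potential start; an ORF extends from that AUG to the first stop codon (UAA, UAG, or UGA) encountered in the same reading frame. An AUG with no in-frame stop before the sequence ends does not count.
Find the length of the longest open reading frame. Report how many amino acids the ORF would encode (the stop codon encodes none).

9

Frame 1: AGA UGU AAA UGA AAA UUC GGG GGC AAG GCC AGU CAU AGG CAU GAC CUA — no AUG→stop ORF.
Frame 2: GAU GUA AAU GAA AAU UCG GGG GCA AGG CCA GUC AUA GGC AUG ACC UAG — AUG at 41, stop UAG at 47 → 9 nt.
Frame 3: AUG UAA AUG AAA AUU CGG GGG CAA GGC CAG UCA UAG GCA UGA CCU AGG — AUG at 3, stop UAA at 6 → 6 nt; AUG at 9, stop UAG at 36 → 30 nt.
Longest: frame 3, positions 9–38, 30 nt = 10 codons = 9 aa. → 9 amino acids.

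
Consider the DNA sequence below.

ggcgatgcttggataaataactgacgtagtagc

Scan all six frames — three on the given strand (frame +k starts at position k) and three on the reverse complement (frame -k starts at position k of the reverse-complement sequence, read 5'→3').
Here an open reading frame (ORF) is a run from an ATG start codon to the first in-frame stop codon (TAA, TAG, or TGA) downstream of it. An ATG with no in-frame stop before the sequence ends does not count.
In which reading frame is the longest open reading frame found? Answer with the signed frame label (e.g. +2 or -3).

Reverse complement (5'→3'): GCTACTACGTCAGTTATTTATCCAAGCATCGCC
Frame +1: GGC GAT GCT TGG ATA AAT AAC TGA CGT AGT AGC — no ATG→stop ORF.
Frame +2: GCG ATG CTT GGA TAA ATA ACT GAC GTA GTA — ATG at 5, stop TAA at 14 → 12 nt.
Frame +3: CGA TGC TTG GAT AAA TAA CTG ACG TAG TAG — no ATG→stop ORF.
Frame -1: GCT ACT ACG TCA GTT ATT TAT CCA AGC ATC GCC — no ATG→stop ORF.
Frame -2: CTA CTA CGT CAG TTA TTT ATC CAA GCA TCG — no ATG→stop ORF.
Frame -3: TAC TAC GTC AGT TAT TTA TCC AAG CAT CGC — no ATG→stop ORF.
Longest ORF is 12 nt in frame +2 (positions 5–16).

+2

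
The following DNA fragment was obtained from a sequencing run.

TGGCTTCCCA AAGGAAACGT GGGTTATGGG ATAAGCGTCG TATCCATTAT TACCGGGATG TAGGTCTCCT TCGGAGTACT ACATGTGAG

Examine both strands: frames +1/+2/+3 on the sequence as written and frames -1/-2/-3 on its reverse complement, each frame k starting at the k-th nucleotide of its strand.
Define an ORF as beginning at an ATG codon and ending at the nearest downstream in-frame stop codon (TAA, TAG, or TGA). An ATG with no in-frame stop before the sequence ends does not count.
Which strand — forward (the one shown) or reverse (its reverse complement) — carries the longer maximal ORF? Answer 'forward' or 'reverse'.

reverse

Reverse complement (5'→3'): CTCACATGTAGTACTCCGAAGGAGACCTACATCCCGGTAATAATGGATACGACGCTTATCCCATAACCCACGTTTCCTTTGGGAAGCCA
Frame +1: TGG CTT CCC AAA GGA AAC GTG GGT TAT GGG ATA AGC GTC GTA TCC ATT ATT ACC GGG ATG TAG GTC TCC TTC GGA GTA CTA CAT GTG — ATG at 58, stop TAG at 61 → 6 nt.
Frame +2: GGC TTC CCA AAG GAA ACG TGG GTT ATG GGA TAA GCG TCG TAT CCA TTA TTA CCG GGA TGT AGG TCT CCT TCG GAG TAC TAC ATG TGA — ATG at 26, stop TAA at 32 → 9 nt; ATG at 83, stop TGA at 86 → 6 nt.
Frame +3: GCT TCC CAA AGG AAA CGT GGG TTA TGG GAT AAG CGT CGT ATC CAT TAT TAC CGG GAT GTA GGT CTC CTT CGG AGT ACT ACA TGT GAG — no ATG→stop ORF.
Frame -1: CTC ACA TGT AGT ACT CCG AAG GAG ACC TAC ATC CCG GTA ATA ATG GAT ACG ACG CTT ATC CCA TAA CCC ACG TTT CCT TTG GGA AGC — ATG at 43, stop TAA at 64 → 24 nt.
Frame -2: TCA CAT GTA GTA CTC CGA AGG AGA CCT ACA TCC CGG TAA TAA TGG ATA CGA CGC TTA TCC CAT AAC CCA CGT TTC CTT TGG GAA GCC — no ATG→stop ORF.
Frame -3: CAC ATG TAG TAC TCC GAA GGA GAC CTA CAT CCC GGT AAT AAT GGA TAC GAC GCT TAT CCC ATA ACC CAC GTT TCC TTT GGG AAG CCA — ATG at 6, stop TAG at 9 → 6 nt.
Forward-strand max 9 nt; reverse-strand max 24 nt. The reverse strand has the longer ORF.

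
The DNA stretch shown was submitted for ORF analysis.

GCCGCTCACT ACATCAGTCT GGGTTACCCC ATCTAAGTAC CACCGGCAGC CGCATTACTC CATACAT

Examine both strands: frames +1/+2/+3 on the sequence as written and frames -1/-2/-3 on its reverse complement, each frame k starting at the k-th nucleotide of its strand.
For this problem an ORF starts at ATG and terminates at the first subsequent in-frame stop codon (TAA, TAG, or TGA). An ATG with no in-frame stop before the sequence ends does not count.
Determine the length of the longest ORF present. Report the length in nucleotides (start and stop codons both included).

54

Reverse complement (5'→3'): ATGTATGGAGTAATGCGGCTGCCGGTGGTACTTAGATGGGGTAACCCAGACTGATGTAGTGAGCGGC
Frame +1: GCC GCT CAC TAC ATC AGT CTG GGT TAC CCC ATC TAA GTA CCA CCG GCA GCC GCA TTA CTC CAT ACA — no ATG→stop ORF.
Frame +2: CCG CTC ACT ACA TCA GTC TGG GTT ACC CCA TCT AAG TAC CAC CGG CAG CCG CAT TAC TCC ATA CAT — no ATG→stop ORF.
Frame +3: CGC TCA CTA CAT CAG TCT GGG TTA CCC CAT CTA AGT ACC ACC GGC AGC CGC ATT ACT CCA TAC — no ATG→stop ORF.
Frame -1: ATG TAT GGA GTA ATG CGG CTG CCG GTG GTA CTT AGA TGG GGT AAC CCA GAC TGA TGT AGT GAG CGG — ATG at 1, stop TGA at 52 → 54 nt; ATG at 13, stop TGA at 52 → 42 nt.
Frame -2: TGT ATG GAG TAA TGC GGC TGC CGG TGG TAC TTA GAT GGG GTA ACC CAG ACT GAT GTA GTG AGC GGC — ATG at 5, stop TAA at 11 → 9 nt.
Frame -3: GTA TGG AGT AAT GCG GCT GCC GGT GGT ACT TAG ATG GGG TAA CCC AGA CTG ATG TAG TGA GCG — ATG at 36, stop TAA at 42 → 9 nt; ATG at 54, stop TAG at 57 → 6 nt.
Longest: frame -1, positions 1–54, 54 nt = 18 codons = 17 aa. → 54 nucleotides.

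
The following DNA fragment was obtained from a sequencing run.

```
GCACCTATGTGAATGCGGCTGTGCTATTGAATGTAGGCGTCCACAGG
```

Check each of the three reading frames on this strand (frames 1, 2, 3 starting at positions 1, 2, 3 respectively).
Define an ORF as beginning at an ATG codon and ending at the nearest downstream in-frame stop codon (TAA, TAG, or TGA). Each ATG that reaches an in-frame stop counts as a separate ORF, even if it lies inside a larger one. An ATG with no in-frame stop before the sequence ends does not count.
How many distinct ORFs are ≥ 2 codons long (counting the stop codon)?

3

Frame 1: GCA CCT ATG TGA ATG CGG CTG TGC TAT TGA ATG TAG GCG TCC ACA — ATG at 7, stop TGA at 10 → 6 nt; ATG at 13, stop TGA at 28 → 18 nt; ATG at 31, stop TAG at 34 → 6 nt.
Frame 2: CAC CTA TGT GAA TGC GGC TGT GCT ATT GAA TGT AGG CGT CCA CAG — no ATG→stop ORF.
Frame 3: ACC TAT GTG AAT GCG GCT GTG CTA TTG AAT GTA GGC GTC CAC AGG — no ATG→stop ORF.
ORFs ≥ 2 codons: frame 1 7–12 (2 codons), frame 1 13–30 (6 codons), frame 1 31–36 (2 codons). Count = 3.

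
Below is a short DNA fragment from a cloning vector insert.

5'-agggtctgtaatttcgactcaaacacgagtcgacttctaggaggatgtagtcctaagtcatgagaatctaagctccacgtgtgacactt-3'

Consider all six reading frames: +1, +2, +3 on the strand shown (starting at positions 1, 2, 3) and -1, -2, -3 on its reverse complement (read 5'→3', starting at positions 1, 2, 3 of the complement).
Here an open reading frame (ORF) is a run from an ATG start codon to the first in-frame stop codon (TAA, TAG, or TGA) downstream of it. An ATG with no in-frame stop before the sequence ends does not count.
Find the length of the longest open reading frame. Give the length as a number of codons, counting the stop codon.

Reverse complement (5'→3'): AAGTGTCACACGTGGAGCTTAGATTCTCATGACTTAGGACTACATCCTCCTAGAAGTCGACTCGTGTTTGAGTCGAAATTACAGACCCT
Frame +1: AGG GTC TGT AAT TTC GAC TCA AAC ACG AGT CGA CTT CTA GGA GGA TGT AGT CCT AAG TCA TGA GAA TCT AAG CTC CAC GTG TGA CAC — no ATG→stop ORF.
Frame +2: GGG TCT GTA ATT TCG ACT CAA ACA CGA GTC GAC TTC TAG GAG GAT GTA GTC CTA AGT CAT GAG AAT CTA AGC TCC ACG TGT GAC ACT — no ATG→stop ORF.
Frame +3: GGT CTG TAA TTT CGA CTC AAA CAC GAG TCG ACT TCT AGG AGG ATG TAG TCC TAA GTC ATG AGA ATC TAA GCT CCA CGT GTG ACA CTT — ATG at 45, stop TAG at 48 → 6 nt; ATG at 60, stop TAA at 69 → 12 nt.
Frame -1: AAG TGT CAC ACG TGG AGC TTA GAT TCT CAT GAC TTA GGA CTA CAT CCT CCT AGA AGT CGA CTC GTG TTT GAG TCG AAA TTA CAG ACC — no ATG→stop ORF.
Frame -2: AGT GTC ACA CGT GGA GCT TAG ATT CTC ATG ACT TAG GAC TAC ATC CTC CTA GAA GTC GAC TCG TGT TTG AGT CGA AAT TAC AGA CCC — ATG at 29, stop TAG at 35 → 9 nt.
Frame -3: GTG TCA CAC GTG GAG CTT AGA TTC TCA TGA CTT AGG ACT ACA TCC TCC TAG AAG TCG ACT CGT GTT TGA GTC GAA ATT ACA GAC CCT — no ATG→stop ORF.
Longest: frame +3, positions 60–71, 12 nt = 4 codons = 3 aa. → 4 codons.

4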